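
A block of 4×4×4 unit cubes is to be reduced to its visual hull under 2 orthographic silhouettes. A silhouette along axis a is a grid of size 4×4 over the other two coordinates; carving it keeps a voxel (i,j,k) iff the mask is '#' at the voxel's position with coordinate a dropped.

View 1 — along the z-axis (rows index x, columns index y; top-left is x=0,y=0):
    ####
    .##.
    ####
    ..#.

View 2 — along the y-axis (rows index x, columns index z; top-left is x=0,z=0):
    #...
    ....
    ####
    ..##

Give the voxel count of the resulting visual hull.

voxel count = 22

initial block: 4^3 = 64
[1] z-view keeps 11 columns → grid now 44
[2] y-view keeps 7 columns → grid now 22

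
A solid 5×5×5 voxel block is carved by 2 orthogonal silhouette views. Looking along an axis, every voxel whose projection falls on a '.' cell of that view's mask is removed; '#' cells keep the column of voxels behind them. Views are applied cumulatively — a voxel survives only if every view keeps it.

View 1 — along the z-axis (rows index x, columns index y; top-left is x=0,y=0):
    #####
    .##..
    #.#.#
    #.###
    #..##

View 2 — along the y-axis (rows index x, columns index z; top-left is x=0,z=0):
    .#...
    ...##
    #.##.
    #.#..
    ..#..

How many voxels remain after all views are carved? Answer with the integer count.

remaining voxels: 29

start: 5×5×5 = 125 voxels
  1. axis=2 (XY plane), |mask|=17  ⇒  voxels=85
  2. axis=1 (XZ plane), |mask|=9  ⇒  voxels=29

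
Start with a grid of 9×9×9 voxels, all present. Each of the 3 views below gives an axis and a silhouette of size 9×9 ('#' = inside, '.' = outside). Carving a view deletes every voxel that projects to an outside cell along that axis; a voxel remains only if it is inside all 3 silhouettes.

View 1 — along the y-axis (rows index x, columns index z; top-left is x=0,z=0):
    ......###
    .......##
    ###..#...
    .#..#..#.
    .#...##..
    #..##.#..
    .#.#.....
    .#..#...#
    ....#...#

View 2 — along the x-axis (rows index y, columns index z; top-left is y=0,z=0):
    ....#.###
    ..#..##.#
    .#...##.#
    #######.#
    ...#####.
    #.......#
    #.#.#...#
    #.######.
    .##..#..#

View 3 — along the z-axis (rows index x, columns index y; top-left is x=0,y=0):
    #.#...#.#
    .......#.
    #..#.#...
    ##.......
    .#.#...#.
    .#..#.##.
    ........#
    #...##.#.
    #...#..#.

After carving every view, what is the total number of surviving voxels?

remaining voxels: 42

start: 9×9×9 = 729 voxels
carve view 1 (along y, XZ-mask fill 26/81): 234 voxels remain
carve view 2 (along x, YZ-mask fill 42/81): 121 voxels remain
carve view 3 (along z, XY-mask fill 25/81): 42 voxels remain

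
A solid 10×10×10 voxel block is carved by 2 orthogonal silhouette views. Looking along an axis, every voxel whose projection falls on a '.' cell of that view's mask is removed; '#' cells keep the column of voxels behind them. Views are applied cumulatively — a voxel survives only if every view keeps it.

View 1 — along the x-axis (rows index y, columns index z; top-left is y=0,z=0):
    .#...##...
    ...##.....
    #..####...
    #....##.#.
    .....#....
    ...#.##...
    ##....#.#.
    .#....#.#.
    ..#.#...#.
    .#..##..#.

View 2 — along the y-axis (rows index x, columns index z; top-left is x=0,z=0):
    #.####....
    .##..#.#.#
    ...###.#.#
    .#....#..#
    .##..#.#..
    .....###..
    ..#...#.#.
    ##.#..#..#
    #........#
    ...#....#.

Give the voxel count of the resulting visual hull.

voxel count = 113

full grid |V| = 1000
step 1: project along x, AND mask (32/100) → |grid| = 320
step 2: project along y, AND mask (37/100) → |grid| = 113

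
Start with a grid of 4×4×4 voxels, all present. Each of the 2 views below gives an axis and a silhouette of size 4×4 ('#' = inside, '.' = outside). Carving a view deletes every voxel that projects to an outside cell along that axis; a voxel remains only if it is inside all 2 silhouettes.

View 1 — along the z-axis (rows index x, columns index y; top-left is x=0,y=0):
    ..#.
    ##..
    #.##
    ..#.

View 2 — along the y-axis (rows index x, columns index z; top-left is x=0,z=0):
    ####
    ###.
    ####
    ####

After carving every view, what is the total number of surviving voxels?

remaining voxels: 26

before carving: 64 voxels (4×4×4)
V1 z: intersect with XY mask (7 set) -- 28 left
V2 y: intersect with XZ mask (15 set) -- 26 left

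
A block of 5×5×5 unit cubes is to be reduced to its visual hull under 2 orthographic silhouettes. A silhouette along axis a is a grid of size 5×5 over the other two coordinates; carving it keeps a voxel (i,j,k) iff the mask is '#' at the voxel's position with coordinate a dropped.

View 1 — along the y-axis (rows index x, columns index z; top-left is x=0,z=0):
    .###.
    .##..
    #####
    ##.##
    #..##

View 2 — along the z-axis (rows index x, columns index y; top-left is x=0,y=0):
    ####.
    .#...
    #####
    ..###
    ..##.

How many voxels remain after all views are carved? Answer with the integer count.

|visual hull| = 57

initial block: 5^3 = 125
  1. axis=1 (XZ plane), |mask|=17  ⇒  voxels=85
  2. axis=2 (XY plane), |mask|=15  ⇒  voxels=57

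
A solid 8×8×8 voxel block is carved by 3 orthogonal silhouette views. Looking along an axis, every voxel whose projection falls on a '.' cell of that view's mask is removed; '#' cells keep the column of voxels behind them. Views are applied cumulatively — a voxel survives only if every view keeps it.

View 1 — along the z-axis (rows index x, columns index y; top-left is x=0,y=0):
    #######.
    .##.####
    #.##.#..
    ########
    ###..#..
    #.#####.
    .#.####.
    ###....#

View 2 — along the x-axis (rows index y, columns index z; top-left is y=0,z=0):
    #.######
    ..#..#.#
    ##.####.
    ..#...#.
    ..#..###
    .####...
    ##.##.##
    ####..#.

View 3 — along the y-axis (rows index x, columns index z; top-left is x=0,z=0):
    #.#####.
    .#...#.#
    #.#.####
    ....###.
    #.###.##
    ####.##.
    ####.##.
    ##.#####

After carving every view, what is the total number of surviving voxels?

start: 8×8×8 = 512 voxels
[1] z-view keeps 44 columns → grid now 352
[2] x-view keeps 37 columns → grid now 205
[3] y-view keeps 43 columns → grid now 132

|visual hull| = 132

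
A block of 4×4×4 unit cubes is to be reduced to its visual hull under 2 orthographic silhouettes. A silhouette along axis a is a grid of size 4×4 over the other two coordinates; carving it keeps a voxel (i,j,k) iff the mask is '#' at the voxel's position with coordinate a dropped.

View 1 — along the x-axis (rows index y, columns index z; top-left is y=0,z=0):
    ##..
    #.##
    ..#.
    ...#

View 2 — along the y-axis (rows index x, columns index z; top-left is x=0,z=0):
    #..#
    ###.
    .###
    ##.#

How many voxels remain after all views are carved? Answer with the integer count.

remaining voxels: 19

before carving: 64 voxels (4×4×4)
V1 x: intersect with YZ mask (7 set) -- 28 left
V2 y: intersect with XZ mask (11 set) -- 19 left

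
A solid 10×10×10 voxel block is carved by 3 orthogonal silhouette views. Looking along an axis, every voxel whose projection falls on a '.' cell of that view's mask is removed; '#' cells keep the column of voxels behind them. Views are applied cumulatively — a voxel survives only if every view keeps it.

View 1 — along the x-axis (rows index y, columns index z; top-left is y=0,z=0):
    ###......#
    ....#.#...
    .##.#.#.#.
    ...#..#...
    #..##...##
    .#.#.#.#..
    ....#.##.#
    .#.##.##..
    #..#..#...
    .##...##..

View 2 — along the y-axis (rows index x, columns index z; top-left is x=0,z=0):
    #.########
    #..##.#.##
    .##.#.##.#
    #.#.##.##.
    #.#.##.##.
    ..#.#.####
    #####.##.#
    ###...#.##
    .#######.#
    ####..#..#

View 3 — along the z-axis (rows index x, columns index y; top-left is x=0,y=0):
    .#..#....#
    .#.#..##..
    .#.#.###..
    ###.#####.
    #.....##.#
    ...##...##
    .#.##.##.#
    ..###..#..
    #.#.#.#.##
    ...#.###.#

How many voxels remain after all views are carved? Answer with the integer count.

full grid |V| = 1000
[1] x-view keeps 38 columns → grid now 380
[2] y-view keeps 67 columns → grid now 262
[3] z-view keeps 49 columns → grid now 128

voxel count = 128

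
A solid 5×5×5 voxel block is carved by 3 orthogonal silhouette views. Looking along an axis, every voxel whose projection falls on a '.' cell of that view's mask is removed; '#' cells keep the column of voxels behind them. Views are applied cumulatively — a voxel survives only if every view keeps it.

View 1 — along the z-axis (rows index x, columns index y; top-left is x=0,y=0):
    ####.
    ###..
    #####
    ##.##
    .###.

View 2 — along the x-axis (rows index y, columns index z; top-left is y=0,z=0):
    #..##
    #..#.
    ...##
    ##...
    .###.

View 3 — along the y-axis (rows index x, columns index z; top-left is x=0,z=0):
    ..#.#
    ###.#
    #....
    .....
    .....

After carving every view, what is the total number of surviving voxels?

before carving: 125 voxels (5×5×5)
[1] z-view keeps 19 columns → grid now 95
[2] x-view keeps 12 columns → grid now 44
[3] y-view keeps 7 columns → grid now 9

|visual hull| = 9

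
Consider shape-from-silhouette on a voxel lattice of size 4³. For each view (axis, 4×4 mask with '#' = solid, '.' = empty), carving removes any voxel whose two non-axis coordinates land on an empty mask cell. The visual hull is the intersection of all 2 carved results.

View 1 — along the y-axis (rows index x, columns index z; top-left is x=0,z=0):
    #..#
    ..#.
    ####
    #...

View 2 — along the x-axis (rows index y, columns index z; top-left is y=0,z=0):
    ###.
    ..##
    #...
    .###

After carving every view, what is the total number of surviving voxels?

remaining voxels: 18

initial block: 4^3 = 64
[1] y-view keeps 8 columns → grid now 32
[2] x-view keeps 9 columns → grid now 18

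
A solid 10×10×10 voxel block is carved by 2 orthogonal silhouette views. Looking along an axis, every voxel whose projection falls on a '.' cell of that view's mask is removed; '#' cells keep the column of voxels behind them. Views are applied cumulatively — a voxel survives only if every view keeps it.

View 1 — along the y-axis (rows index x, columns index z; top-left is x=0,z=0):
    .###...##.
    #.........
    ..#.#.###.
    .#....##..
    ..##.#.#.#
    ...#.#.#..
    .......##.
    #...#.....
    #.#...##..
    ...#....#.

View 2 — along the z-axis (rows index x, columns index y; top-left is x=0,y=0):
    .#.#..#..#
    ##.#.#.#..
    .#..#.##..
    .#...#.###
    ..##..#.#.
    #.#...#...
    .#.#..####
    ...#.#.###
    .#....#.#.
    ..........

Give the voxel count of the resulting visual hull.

full grid |V| = 1000
after view 1 [y-axis, 32 of 100 cells solid] → remaining = 320
after view 2 [z-axis, 39 of 100 cells solid] → remaining = 123

remaining voxels: 123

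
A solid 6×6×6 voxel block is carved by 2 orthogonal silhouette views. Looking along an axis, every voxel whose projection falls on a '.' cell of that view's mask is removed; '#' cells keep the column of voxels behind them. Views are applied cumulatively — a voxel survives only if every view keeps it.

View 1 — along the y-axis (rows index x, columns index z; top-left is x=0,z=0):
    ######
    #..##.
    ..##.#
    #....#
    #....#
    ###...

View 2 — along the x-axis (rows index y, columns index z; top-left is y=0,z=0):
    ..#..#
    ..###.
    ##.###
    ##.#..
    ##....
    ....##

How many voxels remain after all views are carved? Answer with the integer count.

remaining voxels: 54

initial block: 6^3 = 216
V1 y: intersect with XZ mask (19 set) -- 114 left
V2 x: intersect with YZ mask (17 set) -- 54 left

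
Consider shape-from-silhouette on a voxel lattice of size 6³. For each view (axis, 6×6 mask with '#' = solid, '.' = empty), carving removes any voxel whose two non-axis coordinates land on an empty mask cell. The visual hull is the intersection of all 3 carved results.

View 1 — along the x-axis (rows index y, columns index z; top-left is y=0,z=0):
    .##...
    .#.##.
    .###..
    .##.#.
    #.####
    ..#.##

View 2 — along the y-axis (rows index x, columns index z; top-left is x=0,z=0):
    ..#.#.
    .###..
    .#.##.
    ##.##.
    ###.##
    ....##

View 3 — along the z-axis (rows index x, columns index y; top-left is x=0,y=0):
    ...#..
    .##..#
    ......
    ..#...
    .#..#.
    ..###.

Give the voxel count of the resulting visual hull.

full grid |V| = 216
  1. axis=0 (YZ plane), |mask|=19  ⇒  voxels=114
  2. axis=1 (XZ plane), |mask|=19  ⇒  voxels=66
  3. axis=2 (XY plane), |mask|=10  ⇒  voxels=19

remaining voxels: 19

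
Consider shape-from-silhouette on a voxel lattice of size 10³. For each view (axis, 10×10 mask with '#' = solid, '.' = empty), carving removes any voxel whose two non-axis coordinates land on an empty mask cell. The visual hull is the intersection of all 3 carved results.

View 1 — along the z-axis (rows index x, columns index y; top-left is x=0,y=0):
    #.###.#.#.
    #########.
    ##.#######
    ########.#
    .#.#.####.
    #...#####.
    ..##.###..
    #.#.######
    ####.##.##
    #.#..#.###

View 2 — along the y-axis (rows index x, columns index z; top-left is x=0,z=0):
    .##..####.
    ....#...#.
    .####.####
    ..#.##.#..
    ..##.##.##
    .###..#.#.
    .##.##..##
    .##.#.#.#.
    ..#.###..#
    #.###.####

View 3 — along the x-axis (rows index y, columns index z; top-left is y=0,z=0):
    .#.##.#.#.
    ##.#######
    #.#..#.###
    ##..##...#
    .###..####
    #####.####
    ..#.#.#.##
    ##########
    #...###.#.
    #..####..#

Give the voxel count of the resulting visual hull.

before carving: 1000 voxels (10×10×10)
step 1: project along z, AND mask (72/100) → |grid| = 720
step 2: project along y, AND mask (55/100) → |grid| = 386
step 3: project along x, AND mask (67/100) → |grid| = 269

|visual hull| = 269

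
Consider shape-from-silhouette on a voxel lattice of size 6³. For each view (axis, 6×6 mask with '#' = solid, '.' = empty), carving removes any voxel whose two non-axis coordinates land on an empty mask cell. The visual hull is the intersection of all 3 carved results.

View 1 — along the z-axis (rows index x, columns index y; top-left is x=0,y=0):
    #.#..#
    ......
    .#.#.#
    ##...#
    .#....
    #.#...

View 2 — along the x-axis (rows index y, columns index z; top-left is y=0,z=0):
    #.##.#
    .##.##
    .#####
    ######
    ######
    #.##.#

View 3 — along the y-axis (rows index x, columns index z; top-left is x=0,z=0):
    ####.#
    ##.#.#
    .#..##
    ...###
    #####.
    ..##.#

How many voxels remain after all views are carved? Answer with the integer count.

initial block: 6^3 = 216
V1 z: intersect with XY mask (12 set) -- 72 left
V2 x: intersect with YZ mask (29 set) -- 52 left
V3 y: intersect with XZ mask (23 set) -- 34 left

|visual hull| = 34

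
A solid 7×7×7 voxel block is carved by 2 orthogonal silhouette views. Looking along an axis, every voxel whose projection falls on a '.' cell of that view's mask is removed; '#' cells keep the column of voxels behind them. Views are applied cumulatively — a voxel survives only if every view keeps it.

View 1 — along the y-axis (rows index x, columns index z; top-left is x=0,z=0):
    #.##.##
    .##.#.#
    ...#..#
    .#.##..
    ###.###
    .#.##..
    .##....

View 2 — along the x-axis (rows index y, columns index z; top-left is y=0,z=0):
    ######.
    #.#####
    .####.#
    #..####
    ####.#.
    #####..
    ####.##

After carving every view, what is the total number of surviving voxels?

initial block: 7^3 = 343
after view 1 [y-axis, 25 of 49 cells solid] → remaining = 175
after view 2 [x-axis, 38 of 49 cells solid] → remaining = 135

135 voxels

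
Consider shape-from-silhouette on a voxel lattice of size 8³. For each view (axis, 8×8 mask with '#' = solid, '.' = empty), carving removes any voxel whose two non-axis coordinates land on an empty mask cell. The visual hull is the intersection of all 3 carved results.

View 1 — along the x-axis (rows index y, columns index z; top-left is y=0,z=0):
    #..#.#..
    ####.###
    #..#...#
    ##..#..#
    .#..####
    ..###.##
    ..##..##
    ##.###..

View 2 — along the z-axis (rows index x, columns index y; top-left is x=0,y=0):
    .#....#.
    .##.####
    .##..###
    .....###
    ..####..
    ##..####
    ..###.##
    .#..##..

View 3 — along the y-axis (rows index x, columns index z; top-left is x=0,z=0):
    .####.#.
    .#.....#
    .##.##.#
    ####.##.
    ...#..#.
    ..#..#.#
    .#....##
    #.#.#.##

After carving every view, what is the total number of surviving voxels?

|visual hull| = 73

full grid |V| = 512
  1. axis=0 (YZ plane), |mask|=36  ⇒  voxels=288
  2. axis=2 (XY plane), |mask|=34  ⇒  voxels=162
  3. axis=1 (XZ plane), |mask|=31  ⇒  voxels=73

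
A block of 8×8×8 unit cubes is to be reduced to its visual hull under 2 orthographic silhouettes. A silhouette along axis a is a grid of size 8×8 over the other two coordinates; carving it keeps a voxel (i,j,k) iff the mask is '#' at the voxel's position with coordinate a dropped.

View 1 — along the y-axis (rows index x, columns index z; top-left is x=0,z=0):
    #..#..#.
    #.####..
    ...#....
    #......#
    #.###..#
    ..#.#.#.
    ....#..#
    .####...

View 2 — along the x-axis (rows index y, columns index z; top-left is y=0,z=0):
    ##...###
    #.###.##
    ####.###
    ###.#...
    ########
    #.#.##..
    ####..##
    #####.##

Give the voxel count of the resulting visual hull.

full grid |V| = 512
after view 1 [y-axis, 25 of 64 cells solid] → remaining = 200
after view 2 [x-axis, 47 of 64 cells solid] → remaining = 150

150 voxels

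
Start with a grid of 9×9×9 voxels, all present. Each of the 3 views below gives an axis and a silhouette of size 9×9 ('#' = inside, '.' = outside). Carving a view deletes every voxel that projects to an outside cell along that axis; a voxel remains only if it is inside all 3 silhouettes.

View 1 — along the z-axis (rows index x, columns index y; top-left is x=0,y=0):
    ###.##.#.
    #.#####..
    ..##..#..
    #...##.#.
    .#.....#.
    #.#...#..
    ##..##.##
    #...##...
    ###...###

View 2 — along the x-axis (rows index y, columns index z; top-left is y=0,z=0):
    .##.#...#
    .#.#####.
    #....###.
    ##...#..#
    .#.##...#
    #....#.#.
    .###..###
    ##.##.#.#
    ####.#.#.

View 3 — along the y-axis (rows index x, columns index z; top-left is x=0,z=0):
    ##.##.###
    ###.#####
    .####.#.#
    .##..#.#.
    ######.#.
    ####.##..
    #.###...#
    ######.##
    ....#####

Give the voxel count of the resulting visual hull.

full grid |V| = 729
step 1: project along z, AND mask (39/81) → |grid| = 351
step 2: project along x, AND mask (43/81) → |grid| = 181
step 3: project along y, AND mask (56/81) → |grid| = 122

|visual hull| = 122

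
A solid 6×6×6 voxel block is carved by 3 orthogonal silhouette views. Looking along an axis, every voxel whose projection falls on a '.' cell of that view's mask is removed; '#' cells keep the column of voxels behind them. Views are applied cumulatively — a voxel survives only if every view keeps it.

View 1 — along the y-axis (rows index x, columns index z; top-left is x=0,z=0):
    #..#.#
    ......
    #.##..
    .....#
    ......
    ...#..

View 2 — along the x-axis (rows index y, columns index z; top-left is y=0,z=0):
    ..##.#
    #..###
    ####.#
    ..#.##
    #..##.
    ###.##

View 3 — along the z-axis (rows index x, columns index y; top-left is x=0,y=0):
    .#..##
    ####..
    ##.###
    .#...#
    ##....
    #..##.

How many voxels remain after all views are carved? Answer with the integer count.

full grid |V| = 216
after view 1 [y-axis, 8 of 36 cells solid] → remaining = 48
after view 2 [x-axis, 23 of 36 cells solid] → remaining = 34
after view 3 [z-axis, 19 of 36 cells solid] → remaining = 20

remaining voxels: 20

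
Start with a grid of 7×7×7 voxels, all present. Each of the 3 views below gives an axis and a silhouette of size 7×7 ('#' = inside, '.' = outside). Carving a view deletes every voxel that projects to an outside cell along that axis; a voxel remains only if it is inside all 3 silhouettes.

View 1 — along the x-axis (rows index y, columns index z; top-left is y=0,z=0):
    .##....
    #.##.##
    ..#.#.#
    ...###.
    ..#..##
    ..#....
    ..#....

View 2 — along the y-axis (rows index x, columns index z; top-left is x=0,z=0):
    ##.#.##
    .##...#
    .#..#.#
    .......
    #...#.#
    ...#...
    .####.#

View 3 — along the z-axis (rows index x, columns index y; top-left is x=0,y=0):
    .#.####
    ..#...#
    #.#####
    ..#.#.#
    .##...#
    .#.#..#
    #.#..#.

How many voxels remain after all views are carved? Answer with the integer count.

before carving: 343 voxels (7×7×7)
  1. axis=0 (YZ plane), |mask|=18  ⇒  voxels=126
  2. axis=1 (XZ plane), |mask|=20  ⇒  voxels=48
  3. axis=2 (XY plane), |mask|=25  ⇒  voxels=28

28 voxels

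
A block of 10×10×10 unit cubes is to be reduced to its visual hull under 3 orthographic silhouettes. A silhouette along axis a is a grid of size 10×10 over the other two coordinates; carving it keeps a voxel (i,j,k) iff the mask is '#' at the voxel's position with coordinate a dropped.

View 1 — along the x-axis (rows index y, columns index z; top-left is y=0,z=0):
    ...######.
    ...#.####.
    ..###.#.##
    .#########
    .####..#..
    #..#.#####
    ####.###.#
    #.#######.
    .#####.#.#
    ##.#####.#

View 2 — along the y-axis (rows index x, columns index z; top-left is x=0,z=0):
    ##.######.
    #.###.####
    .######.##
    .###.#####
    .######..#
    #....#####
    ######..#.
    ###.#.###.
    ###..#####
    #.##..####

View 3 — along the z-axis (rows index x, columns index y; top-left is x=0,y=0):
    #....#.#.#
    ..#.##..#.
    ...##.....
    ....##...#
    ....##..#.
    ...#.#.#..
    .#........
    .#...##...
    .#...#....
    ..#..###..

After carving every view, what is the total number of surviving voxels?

voxel count = 153

start: 10×10×10 = 1000 voxels
[1] x-view keeps 69 columns → grid now 690
[2] y-view keeps 74 columns → grid now 510
[3] z-view keeps 29 columns → grid now 153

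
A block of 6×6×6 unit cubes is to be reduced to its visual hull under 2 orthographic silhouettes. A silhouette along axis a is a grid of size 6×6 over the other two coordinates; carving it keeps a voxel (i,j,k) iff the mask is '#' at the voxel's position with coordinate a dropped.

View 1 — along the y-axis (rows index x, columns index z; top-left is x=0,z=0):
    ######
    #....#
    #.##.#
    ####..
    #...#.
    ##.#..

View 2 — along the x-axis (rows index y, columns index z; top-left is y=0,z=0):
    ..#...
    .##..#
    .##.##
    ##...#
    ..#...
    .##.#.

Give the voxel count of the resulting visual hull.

voxel count = 46

initial block: 6^3 = 216
step 1: project along y, AND mask (21/36) → |grid| = 126
step 2: project along x, AND mask (15/36) → |grid| = 46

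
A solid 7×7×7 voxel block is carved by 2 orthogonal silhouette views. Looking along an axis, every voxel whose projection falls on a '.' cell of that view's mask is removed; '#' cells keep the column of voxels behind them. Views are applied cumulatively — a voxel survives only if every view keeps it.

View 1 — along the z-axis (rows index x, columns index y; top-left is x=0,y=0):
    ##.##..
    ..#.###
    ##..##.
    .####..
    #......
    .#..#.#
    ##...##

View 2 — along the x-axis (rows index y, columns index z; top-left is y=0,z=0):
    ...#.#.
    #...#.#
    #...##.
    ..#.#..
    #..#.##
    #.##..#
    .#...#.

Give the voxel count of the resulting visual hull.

|visual hull| = 71

start: 7×7×7 = 343 voxels
step 1: project along z, AND mask (24/49) → |grid| = 168
step 2: project along x, AND mask (20/49) → |grid| = 71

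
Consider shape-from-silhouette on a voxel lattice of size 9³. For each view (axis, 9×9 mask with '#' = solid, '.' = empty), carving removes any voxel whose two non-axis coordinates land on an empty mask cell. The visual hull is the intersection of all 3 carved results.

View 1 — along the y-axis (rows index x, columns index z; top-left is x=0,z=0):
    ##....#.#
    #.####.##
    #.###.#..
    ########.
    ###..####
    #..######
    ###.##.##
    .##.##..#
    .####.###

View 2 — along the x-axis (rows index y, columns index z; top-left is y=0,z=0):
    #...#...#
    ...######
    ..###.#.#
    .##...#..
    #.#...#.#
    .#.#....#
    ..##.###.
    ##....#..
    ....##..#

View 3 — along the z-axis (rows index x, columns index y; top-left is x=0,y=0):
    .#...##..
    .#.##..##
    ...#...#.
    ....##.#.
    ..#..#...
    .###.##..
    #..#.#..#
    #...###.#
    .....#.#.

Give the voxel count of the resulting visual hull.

voxel count = 78

before carving: 729 voxels (9×9×9)
carve view 1 (along y, XZ-mask fill 57/81): 513 voxels remain
carve view 2 (along x, YZ-mask fill 35/81): 223 voxels remain
carve view 3 (along z, XY-mask fill 31/81): 78 voxels remain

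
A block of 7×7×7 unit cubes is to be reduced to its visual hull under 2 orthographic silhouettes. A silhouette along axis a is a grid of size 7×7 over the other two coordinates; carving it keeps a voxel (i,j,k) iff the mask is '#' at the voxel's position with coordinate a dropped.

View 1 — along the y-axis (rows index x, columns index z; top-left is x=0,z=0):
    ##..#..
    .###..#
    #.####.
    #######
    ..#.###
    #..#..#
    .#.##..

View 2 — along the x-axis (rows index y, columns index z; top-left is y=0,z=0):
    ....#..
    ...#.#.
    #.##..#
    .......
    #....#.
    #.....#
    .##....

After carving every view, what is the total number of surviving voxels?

|visual hull| = 53

full grid |V| = 343
step 1: project along y, AND mask (29/49) → |grid| = 203
step 2: project along x, AND mask (13/49) → |grid| = 53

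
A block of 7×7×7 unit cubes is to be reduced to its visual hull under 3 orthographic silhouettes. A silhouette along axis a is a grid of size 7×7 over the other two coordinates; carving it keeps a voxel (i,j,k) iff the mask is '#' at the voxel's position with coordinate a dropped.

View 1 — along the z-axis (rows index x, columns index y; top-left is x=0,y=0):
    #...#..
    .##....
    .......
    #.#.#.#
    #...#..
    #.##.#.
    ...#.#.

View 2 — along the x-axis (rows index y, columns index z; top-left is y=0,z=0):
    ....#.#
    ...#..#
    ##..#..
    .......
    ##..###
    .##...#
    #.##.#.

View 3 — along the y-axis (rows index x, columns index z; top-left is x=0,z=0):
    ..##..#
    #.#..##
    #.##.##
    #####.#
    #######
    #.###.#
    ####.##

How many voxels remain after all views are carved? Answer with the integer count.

initial block: 7^3 = 343
carve view 1 (along z, XY-mask fill 16/49): 112 voxels remain
carve view 2 (along x, YZ-mask fill 19/49): 44 voxels remain
carve view 3 (along y, XZ-mask fill 36/49): 32 voxels remain

32 voxels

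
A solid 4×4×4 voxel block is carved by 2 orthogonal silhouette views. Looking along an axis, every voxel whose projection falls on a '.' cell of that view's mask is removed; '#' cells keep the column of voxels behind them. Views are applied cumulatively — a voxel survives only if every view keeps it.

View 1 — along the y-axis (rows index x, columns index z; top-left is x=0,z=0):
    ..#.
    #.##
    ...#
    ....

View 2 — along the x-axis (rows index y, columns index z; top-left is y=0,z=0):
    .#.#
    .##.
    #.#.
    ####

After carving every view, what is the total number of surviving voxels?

|visual hull| = 12

start: 4×4×4 = 64 voxels
[1] y-view keeps 5 columns → grid now 20
[2] x-view keeps 10 columns → grid now 12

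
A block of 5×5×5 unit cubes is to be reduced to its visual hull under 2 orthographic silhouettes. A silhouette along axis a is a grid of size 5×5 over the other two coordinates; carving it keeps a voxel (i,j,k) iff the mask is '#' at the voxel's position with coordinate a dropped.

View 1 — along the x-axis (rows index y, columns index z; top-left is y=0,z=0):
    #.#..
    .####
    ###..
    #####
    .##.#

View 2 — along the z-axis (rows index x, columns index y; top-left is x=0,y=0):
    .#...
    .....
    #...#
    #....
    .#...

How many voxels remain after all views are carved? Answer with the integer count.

15 voxels

before carving: 125 voxels (5×5×5)
[1] x-view keeps 17 columns → grid now 85
[2] z-view keeps 5 columns → grid now 15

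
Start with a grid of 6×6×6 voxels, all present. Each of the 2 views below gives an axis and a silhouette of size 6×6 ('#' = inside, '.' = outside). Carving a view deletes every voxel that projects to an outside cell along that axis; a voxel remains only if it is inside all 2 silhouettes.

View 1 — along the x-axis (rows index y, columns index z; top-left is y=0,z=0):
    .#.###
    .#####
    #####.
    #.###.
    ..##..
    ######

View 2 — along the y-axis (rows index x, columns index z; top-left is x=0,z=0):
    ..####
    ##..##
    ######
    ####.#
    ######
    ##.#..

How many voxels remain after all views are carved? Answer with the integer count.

full grid |V| = 216
[1] x-view keeps 26 columns → grid now 156
[2] y-view keeps 28 columns → grid now 120

voxel count = 120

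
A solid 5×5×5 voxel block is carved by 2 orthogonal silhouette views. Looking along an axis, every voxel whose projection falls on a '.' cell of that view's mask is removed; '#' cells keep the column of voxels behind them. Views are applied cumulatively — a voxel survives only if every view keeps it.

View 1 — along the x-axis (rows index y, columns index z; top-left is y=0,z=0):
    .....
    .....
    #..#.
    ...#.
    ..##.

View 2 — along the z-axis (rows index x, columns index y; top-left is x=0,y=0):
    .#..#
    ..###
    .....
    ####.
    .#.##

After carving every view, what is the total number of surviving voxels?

remaining voxels: 13

start: 5×5×5 = 125 voxels
[1] x-view keeps 5 columns → grid now 25
[2] z-view keeps 12 columns → grid now 13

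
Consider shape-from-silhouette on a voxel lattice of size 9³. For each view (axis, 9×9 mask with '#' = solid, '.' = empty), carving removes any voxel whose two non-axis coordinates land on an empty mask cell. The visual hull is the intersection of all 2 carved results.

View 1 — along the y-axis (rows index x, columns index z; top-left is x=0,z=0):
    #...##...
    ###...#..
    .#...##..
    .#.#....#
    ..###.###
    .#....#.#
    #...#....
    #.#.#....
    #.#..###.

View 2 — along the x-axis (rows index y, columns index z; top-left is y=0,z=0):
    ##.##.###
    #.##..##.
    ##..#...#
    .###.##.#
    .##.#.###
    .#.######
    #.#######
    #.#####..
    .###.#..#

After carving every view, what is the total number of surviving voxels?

full grid |V| = 729
V1 y: intersect with XZ mask (32 set) -- 288 left
V2 x: intersect with YZ mask (54 set) -- 192 left

|visual hull| = 192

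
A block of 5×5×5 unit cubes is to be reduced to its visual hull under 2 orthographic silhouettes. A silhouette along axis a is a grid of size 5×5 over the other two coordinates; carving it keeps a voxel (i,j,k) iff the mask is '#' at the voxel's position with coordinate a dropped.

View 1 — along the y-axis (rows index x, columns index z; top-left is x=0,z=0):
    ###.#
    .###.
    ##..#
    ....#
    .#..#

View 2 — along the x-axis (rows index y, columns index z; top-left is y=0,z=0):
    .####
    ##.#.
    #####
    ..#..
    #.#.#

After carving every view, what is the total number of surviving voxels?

voxel count = 41

before carving: 125 voxels (5×5×5)
carve view 1 (along y, XZ-mask fill 13/25): 65 voxels remain
carve view 2 (along x, YZ-mask fill 16/25): 41 voxels remain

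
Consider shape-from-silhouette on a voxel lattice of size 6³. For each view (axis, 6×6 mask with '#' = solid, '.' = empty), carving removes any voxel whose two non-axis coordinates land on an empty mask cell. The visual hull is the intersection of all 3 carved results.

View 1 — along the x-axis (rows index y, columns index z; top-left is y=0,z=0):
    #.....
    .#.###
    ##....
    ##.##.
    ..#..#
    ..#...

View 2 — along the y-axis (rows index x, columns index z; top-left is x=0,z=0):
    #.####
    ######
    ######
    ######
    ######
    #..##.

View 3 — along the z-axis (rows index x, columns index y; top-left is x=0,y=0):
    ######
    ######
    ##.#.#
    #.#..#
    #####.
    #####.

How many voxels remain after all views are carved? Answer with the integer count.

|visual hull| = 59

initial block: 6^3 = 216
step 1: project along x, AND mask (14/36) → |grid| = 84
step 2: project along y, AND mask (32/36) → |grid| = 74
step 3: project along z, AND mask (29/36) → |grid| = 59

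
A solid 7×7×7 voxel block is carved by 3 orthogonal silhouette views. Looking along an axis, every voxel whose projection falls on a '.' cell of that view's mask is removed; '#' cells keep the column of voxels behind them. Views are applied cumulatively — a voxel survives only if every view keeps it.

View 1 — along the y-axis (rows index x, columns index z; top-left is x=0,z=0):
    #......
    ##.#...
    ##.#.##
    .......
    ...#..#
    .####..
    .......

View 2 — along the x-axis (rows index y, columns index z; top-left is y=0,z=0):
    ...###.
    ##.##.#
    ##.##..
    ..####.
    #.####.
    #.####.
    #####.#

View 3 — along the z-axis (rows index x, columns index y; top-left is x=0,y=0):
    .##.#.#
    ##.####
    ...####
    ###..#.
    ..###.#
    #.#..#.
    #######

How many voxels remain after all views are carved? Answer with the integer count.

start: 7×7×7 = 343 voxels
V1 y: intersect with XZ mask (15 set) -- 105 left
V2 x: intersect with YZ mask (32 set) -- 71 left
V3 z: intersect with XY mask (32 set) -- 41 left

41 voxels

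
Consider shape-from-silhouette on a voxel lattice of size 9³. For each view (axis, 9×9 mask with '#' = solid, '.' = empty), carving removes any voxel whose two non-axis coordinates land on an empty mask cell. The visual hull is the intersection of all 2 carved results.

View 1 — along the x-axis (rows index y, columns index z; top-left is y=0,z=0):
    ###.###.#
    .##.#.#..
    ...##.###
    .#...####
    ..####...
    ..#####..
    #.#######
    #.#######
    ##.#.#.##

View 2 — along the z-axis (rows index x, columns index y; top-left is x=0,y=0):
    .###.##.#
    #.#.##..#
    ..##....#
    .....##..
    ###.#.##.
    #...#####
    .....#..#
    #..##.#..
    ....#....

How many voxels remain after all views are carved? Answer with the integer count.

|visual hull| = 202

full grid |V| = 729
  1. axis=0 (YZ plane), |mask|=52  ⇒  voxels=468
  2. axis=2 (XY plane), |mask|=35  ⇒  voxels=202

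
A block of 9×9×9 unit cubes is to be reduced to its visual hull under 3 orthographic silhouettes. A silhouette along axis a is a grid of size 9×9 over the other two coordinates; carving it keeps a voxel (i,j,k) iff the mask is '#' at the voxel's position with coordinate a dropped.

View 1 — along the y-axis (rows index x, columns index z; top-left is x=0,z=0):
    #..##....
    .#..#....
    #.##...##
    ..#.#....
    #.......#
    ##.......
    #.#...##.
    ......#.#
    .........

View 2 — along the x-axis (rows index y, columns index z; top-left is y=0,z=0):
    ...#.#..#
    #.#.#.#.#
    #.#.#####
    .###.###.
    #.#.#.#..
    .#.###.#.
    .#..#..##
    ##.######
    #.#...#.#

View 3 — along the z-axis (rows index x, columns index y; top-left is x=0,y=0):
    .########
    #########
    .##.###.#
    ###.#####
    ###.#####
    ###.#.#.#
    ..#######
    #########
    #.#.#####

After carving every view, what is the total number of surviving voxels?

voxel count = 96

before carving: 729 voxels (9×9×9)
[1] y-view keeps 22 columns → grid now 198
[2] x-view keeps 46 columns → grid now 114
[3] z-view keeps 68 columns → grid now 96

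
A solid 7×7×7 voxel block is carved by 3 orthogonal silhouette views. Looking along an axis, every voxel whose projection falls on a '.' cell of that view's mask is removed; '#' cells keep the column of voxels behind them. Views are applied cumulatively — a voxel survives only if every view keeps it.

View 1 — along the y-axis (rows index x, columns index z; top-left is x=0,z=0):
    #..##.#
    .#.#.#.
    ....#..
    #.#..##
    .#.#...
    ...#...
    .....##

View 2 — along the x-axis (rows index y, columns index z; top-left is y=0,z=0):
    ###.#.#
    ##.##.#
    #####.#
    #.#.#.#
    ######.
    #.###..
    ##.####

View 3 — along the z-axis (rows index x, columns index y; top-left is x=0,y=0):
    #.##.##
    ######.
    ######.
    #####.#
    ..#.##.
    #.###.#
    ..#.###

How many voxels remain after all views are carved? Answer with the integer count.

initial block: 7^3 = 343
step 1: project along y, AND mask (17/49) → |grid| = 119
step 2: project along x, AND mask (36/49) → |grid| = 84
step 3: project along z, AND mask (35/49) → |grid| = 61

voxel count = 61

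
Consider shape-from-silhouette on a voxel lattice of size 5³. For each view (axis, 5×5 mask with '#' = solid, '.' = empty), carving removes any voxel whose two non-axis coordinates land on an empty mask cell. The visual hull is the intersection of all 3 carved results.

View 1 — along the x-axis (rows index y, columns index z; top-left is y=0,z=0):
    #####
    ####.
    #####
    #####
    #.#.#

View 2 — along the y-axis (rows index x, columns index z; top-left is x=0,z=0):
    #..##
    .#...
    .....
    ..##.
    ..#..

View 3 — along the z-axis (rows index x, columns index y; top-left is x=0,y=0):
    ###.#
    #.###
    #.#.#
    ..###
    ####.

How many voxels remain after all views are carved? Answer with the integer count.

start: 5×5×5 = 125 voxels
carve view 1 (along x, YZ-mask fill 22/25): 110 voxels remain
carve view 2 (along y, XZ-mask fill 7/25): 31 voxels remain
carve view 3 (along z, XY-mask fill 18/25): 22 voxels remain

remaining voxels: 22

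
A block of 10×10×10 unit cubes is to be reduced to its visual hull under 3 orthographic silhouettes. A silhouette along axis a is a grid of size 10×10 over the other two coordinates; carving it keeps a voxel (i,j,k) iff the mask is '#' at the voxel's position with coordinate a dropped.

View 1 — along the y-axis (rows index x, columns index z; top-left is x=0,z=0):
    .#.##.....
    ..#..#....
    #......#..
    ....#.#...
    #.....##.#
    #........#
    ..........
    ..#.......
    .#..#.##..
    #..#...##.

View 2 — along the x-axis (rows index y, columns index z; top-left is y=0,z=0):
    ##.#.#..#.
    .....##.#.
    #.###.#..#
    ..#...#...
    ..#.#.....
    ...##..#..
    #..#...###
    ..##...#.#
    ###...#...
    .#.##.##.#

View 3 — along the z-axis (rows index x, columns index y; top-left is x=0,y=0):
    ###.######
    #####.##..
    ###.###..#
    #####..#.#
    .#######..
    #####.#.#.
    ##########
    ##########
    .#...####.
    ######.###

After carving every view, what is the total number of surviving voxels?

|visual hull| = 74

initial block: 10^3 = 1000
carve view 1 (along y, XZ-mask fill 24/100): 240 voxels remain
carve view 2 (along x, YZ-mask fill 40/100): 100 voxels remain
carve view 3 (along z, XY-mask fill 78/100): 74 voxels remain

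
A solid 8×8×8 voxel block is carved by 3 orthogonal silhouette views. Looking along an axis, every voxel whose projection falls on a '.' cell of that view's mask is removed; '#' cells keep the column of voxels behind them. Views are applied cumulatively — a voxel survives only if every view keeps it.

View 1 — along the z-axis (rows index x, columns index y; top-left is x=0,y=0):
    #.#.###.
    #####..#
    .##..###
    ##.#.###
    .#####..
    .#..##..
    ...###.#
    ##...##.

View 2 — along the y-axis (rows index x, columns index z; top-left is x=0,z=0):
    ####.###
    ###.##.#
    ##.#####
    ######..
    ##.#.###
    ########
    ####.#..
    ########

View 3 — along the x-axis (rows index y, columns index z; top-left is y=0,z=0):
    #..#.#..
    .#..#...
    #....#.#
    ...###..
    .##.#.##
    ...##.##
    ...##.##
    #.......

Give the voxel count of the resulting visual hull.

|visual hull| = 99

start: 8×8×8 = 512 voxels
carve view 1 (along z, XY-mask fill 38/64): 304 voxels remain
carve view 2 (along y, XZ-mask fill 53/64): 248 voxels remain
carve view 3 (along x, YZ-mask fill 25/64): 99 voxels remain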